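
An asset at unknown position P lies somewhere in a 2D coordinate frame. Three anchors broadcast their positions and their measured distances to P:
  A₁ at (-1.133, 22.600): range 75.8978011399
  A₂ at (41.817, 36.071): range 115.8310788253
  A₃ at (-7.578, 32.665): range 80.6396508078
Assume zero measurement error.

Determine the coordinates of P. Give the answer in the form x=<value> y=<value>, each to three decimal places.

x=-47.937 y=-37.148

eq1: (x + 1.133)² + (y − 22.600)² = 75.8978011399²
eq2: (x − 41.817)² + (y − 36.071)² = 115.8310788253²
eq3: (x + 7.578)² + (y − 32.665)² = 80.6396508078²
eq1−eq3, eq1−eq2 (x²,y² cancel):
  -12.890·x + 20.130·y = -129.892445
  85.900·x + 26.942·y = -5118.627763
det = -12.890·26.942 − 20.130·85.900 = -2076.449380
x = (-129.892445·26.942 − 20.130·-5118.627763) / -2076.449380 = -47.936837
y = (-12.890·-5118.627763 − -129.892445·85.900) / -2076.449380 = -37.148448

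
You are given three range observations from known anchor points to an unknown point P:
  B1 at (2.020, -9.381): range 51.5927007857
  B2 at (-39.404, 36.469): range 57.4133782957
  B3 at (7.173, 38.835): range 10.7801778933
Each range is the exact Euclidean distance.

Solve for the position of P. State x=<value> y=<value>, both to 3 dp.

eq1: (x − 2.020)² + (y + 9.381)² = 51.5927007857²
eq2: (x + 39.404)² + (y − 36.469)² = 57.4133782957²
eq3: (x − 7.173)² + (y − 38.835)² = 10.7801778933²
eq1−eq2, eq1−eq3 (x²,y² cancel):
  -82.848·x + 91.700·y = 2156.090383
  10.306·x + 96.432·y = 4013.120132
det = -82.848·96.432 − 91.700·10.306 = -8934.258536
x = (2156.090383·96.432 − 91.700·4013.120132) / -8934.258536 = 17.918332
y = (-82.848·4013.120132 − 2156.090383·10.306) / -8934.258536 = 39.701072

x=17.918 y=39.701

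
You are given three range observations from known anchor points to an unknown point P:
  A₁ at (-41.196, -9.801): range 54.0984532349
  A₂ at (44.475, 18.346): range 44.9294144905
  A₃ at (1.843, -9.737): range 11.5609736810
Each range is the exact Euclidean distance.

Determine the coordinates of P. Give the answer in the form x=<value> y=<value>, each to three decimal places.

eq1: (x + 41.196)² + (y + 9.801)² = 54.0984532349²
eq2: (x − 44.475)² + (y − 18.346)² = 44.9294144905²
eq3: (x − 1.843)² + (y + 9.737)² = 11.5609736810²
eq3−eq1, eq3−eq2 (x²,y² cancel):
  -86.078·x − 0.128·y = -1098.022331
  85.264·x + 56.166·y = 331.399349
det = -86.078·56.166 − -0.128·85.264 = -4823.743156
x = (-1098.022331·56.166 − -0.128·331.399349) / -4823.743156 = 12.776199
y = (-86.078·331.399349 − -1098.022331·85.264) / -4823.743156 = -13.494828

x=12.776 y=-13.495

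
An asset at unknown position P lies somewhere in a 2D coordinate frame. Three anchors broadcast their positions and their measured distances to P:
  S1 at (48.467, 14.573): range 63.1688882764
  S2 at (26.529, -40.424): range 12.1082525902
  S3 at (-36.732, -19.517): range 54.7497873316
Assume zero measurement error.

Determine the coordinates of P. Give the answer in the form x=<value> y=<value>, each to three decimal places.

eq1: (x − 48.467)² + (y − 14.573)² = 63.1688882764²
eq2: (x − 26.529)² + (y + 40.424)² = 12.1082525902²
eq3: (x + 36.732)² + (y + 19.517)² = 54.7497873316²
eq3−eq1, eq3−eq2 (x²,y² cancel):
  170.398·x + 68.180·y = -161.499928
  126.522·x − 41.814·y = 3458.663936
det = 170.398·-41.814 − 68.180·126.522 = -15751.291932
x = (-161.499928·-41.814 − 68.180·3458.663936) / -15751.291932 = 14.542220
y = (170.398·3458.663936 − -161.499928·126.522) / -15751.291932 = -38.713187

x=14.542 y=-38.713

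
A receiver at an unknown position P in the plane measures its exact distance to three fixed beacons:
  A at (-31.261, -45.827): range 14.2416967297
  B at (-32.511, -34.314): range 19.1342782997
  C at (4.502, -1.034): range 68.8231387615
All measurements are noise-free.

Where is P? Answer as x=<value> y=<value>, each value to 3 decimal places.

eq1: (x + 31.261)² + (y + 45.827)² = 14.2416967297²
eq2: (x + 32.511)² + (y + 34.314)² = 19.1342782997²
eq3: (x − 4.502)² + (y + 1.034)² = 68.8231387615²
eq2−eq3, eq2−eq1 (x²,y² cancel):
  74.026·x + 66.560·y = -6583.582380
  2.500·x − 23.026·y = 1006.243013
det = 74.026·-23.026 − 66.560·2.500 = -1870.922676
x = (-6583.582380·-23.026 − 66.560·1006.243013) / -1870.922676 = -45.227969
y = (74.026·1006.243013 − -6583.582380·2.500) / -1870.922676 = -48.610828

x=-45.228 y=-48.611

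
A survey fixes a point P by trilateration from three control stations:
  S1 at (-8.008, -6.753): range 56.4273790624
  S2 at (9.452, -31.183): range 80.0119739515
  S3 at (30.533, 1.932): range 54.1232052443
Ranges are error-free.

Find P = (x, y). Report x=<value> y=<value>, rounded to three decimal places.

eq1: (x + 8.008)² + (y + 6.753)² = 56.4273790624²
eq2: (x − 9.452)² + (y + 31.183)² = 80.0119739515²
eq3: (x − 30.533)² + (y − 1.932)² = 54.1232052443²
eq1−eq2, eq1−eq3 (x²,y² cancel):
  34.920·x − 48.860·y = -2265.878148
  77.082·x + 17.370·y = 1080.993402
det = 34.920·17.370 − -48.860·77.082 = 4372.786920
x = (-2265.878148·17.370 − -48.860·1080.993402) / 4372.786920 = 3.077908
y = (34.920·1080.993402 − -2265.878148·77.082) / 4372.786920 = 48.574676

x=3.078 y=48.575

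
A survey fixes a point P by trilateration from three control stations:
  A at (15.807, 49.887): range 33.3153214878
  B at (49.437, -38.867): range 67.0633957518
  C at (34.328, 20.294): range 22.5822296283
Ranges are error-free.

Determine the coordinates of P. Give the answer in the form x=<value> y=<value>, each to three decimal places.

x=12.020 y=16.788

eq1: (x − 15.807)² + (y − 49.887)² = 33.3153214878²
eq2: (x − 49.437)² + (y + 38.867)² = 67.0633957518²
eq3: (x − 34.328)² + (y − 20.294)² = 22.5822296283²
eq2−eq3, eq2−eq1 (x²,y² cancel):
  -30.218·x + 118.322·y = 1623.139317
  -67.260·x + 177.508·y = 2171.501764
det = -30.218·177.508 − 118.322·-67.260 = 2594.400976
x = (1623.139317·177.508 − 118.322·2171.501764) / 2594.400976 = 12.019646
y = (-30.218·2171.501764 − 1623.139317·-67.260) / 2594.400976 = 16.787656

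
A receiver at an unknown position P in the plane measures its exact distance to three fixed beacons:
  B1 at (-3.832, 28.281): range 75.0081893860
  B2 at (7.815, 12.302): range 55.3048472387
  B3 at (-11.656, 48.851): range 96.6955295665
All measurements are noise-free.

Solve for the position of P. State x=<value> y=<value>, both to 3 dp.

x=35.863 y=-35.363

eq1: (x + 3.832)² + (y − 28.281)² = 75.0081893860²
eq2: (x − 7.815)² + (y − 12.302)² = 55.3048472387²
eq3: (x + 11.656)² + (y − 48.851)² = 96.6955295665²
eq1−eq2, eq1−eq3 (x²,y² cancel):
  23.294·x − 31.958·y = 1965.516591
  -15.648·x + 41.140·y = -2016.013611
det = 23.294·41.140 − -31.958·-15.648 = 458.236376
x = (1965.516591·41.140 − -31.958·-2016.013611) / 458.236376 = 35.862691
y = (23.294·-2016.013611 − 1965.516591·-15.648) / 458.236376 = -35.363010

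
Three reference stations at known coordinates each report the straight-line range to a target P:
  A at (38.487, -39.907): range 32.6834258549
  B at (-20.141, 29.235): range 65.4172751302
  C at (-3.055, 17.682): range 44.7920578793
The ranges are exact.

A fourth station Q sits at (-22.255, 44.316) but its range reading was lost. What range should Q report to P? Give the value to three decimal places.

eq1: (x − 38.487)² + (y + 39.907)² = 32.6834258549²
eq2: (x + 20.141)² + (y − 29.235)² = 65.4172751302²
eq3: (x + 3.055)² + (y − 17.682)² = 44.7920578793²
eq3−eq2, eq3−eq1 (x²,y² cancel):
  -34.172·x + 23.106·y = -1334.732479
  83.084·x − 115.178·y = 3689.953792
det = -34.172·-115.178 − 23.106·83.084 = 2016.123712
x = (-1334.732479·-115.178 − 23.106·3689.953792) / 2016.123712 = 33.962075
y = (-34.172·3689.953792 − -1334.732479·83.084) / 2016.123712 = -7.538321
|P − Q| = √((33.962075 − -22.255)² + (-7.538321 − 44.316)²) = 76.480260

76.480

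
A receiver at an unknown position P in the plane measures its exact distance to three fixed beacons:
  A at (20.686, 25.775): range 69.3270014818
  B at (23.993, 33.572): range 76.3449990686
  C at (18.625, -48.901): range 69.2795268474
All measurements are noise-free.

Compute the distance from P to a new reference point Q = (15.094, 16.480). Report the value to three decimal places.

eq1: (x − 20.686)² + (y − 25.775)² = 69.3270014818²
eq2: (x − 23.993)² + (y − 33.572)² = 76.3449990686²
eq3: (x − 18.625)² + (y + 48.901)² = 69.2795268474²
eq2−eq1, eq2−eq3 (x²,y² cancel):
  -6.614·x − 15.594·y = 411.843736
  -10.736·x − 164.946·y = 2064.361236
det = -6.614·-164.946 − -15.594·-10.736 = 923.535660
x = (411.843736·-164.946 − -15.594·2064.361236) / 923.535660 = -38.699456
y = (-6.614·2064.361236 − 411.843736·-10.736) / 923.535660 = -9.996507
|P − Q| = √((-38.699456 − 15.094)² + (-9.996507 − 16.480)²) = 59.956162

59.956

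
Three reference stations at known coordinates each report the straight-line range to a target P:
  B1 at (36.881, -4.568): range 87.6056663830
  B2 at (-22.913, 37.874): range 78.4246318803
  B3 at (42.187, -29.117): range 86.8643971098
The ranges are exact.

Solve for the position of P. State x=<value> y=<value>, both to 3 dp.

eq1: (x − 36.881)² + (y + 4.568)² = 87.6056663830²
eq2: (x + 22.913)² + (y − 37.874)² = 78.4246318803²
eq3: (x − 42.187)² + (y + 29.117)² = 86.8643971098²
eq1−eq2, eq1−eq3 (x²,y² cancel):
  -119.588·x + 84.884·y = 2102.700557
  10.612·x − 49.098·y = 1375.797170
det = -119.588·-49.098 − 84.884·10.612 = 4970.742616
x = (2102.700557·-49.098 − 84.884·1375.797170) / 4970.742616 = -44.263318
y = (-119.588·1375.797170 − 2102.700557·10.612) / 4970.742616 = -37.588486

x=-44.263 y=-37.588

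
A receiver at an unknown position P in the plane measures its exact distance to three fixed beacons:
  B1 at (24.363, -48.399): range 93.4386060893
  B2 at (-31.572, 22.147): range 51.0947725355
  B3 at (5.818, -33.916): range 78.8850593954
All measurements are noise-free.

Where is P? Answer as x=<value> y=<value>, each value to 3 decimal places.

x=14.372 y=44.504

eq1: (x − 24.363)² + (y + 48.399)² = 93.4386060893²
eq2: (x + 31.572)² + (y − 22.147)² = 51.0947725355²
eq3: (x − 5.818)² + (y + 33.916)² = 78.8850593954²
eq2−eq1, eq2−eq3 (x²,y² cancel):
  111.870·x − 141.092·y = -4671.359150
  74.780·x − 112.126·y = -3915.313428
det = 111.870·-112.126 − -141.092·74.780 = -1992.675860
x = (-4671.359150·-112.126 − -141.092·-3915.313428) / -1992.675860 = 14.371924
y = (111.870·-3915.313428 − -4671.359150·74.780) / -1992.675860 = 44.503914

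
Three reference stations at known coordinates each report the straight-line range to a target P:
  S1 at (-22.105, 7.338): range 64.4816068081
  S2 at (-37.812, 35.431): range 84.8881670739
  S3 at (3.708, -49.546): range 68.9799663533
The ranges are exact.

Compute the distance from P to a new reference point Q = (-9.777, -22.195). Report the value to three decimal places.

eq1: (x + 22.105)² + (y − 7.338)² = 64.4816068081²
eq2: (x + 37.812)² + (y − 35.431)² = 84.8881670739²
eq3: (x − 3.708)² + (y + 49.546)² = 68.9799663533²
eq2−eq3, eq2−eq1 (x²,y² cancel):
  83.040·x − 169.954·y = 2231.217426
  31.414·x − 56.186·y = 905.497457
det = 83.040·-56.186 − -169.954·31.414 = 673.249516
x = (2231.217426·-56.186 − -169.954·905.497457) / 673.249516 = 42.376165
y = (83.040·905.497457 − 2231.217426·31.414) / 673.249516 = 7.576752
|P − Q| = √((42.376165 − -9.777)² + (7.576752 − -22.195)²) = 60.052559

60.053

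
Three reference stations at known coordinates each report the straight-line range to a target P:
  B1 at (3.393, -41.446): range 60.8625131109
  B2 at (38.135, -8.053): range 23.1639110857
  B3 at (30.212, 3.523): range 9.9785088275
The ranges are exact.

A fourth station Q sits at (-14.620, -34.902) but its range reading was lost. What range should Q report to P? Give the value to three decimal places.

eq1: (x − 3.393)² + (y + 41.446)² = 60.8625131109²
eq2: (x − 38.135)² + (y + 8.053)² = 23.1639110857²
eq3: (x − 30.212)² + (y − 3.523)² = 9.9785088275²
eq1−eq2, eq1−eq3 (x²,y² cancel):
  69.484·x + 66.786·y = 2957.524394
  53.638·x + 89.938·y = 2800.567972
det = 69.484·89.938 − 66.786·53.638 = 2666.984524
x = (2957.524394·89.938 − 66.786·2800.567972) / 2666.984524 = 29.604632
y = (69.484·2800.567972 − 2957.524394·53.638) / 2666.984524 = 13.483007
|P − Q| = √((29.604632 − -14.620)² + (13.483007 − -34.902)²) = 65.550950

65.551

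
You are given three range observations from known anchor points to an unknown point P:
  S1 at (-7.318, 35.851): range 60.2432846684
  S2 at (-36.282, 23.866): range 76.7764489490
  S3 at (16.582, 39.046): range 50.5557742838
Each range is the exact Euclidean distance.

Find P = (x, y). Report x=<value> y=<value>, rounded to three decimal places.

x=33.254 y=-8.682

eq1: (x + 7.318)² + (y − 35.851)² = 60.2432846684²
eq2: (x + 36.282)² + (y − 23.866)² = 76.7764489490²
eq3: (x − 16.582)² + (y − 39.046)² = 50.5557742838²
eq2−eq3, eq2−eq1 (x²,y² cancel):
  105.728·x + 30.360·y = 3252.320160
  57.928·x + 23.970·y = 1718.247611
det = 105.728·23.970 − 30.360·57.928 = 775.606080
x = (3252.320160·23.970 − 30.360·1718.247611) / 775.606080 = 33.254145
y = (105.728·1718.247611 − 3252.320160·57.928) / 775.606080 = -8.681622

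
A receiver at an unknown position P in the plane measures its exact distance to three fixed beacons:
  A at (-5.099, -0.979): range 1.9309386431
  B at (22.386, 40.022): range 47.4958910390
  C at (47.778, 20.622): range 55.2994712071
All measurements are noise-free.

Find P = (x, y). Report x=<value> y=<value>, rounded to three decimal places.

eq1: (x + 5.099)² + (y + 0.979)² = 1.9309386431²
eq2: (x − 22.386)² + (y − 40.022)² = 47.4958910390²
eq3: (x − 47.778)² + (y − 20.622)² = 55.2994712071²
eq3−eq2, eq3−eq1 (x²,y² cancel):
  -50.784·x + 38.800·y = 197.061162
  -105.754·x − 43.202·y = 373.257066
det = -50.784·-43.202 − 38.800·-105.754 = 6297.225568
x = (197.061162·-43.202 − 38.800·373.257066) / 6297.225568 = -3.651737
y = (-50.784·373.257066 − 197.061162·-105.754) / 6297.225568 = 0.299262

x=-3.652 y=0.299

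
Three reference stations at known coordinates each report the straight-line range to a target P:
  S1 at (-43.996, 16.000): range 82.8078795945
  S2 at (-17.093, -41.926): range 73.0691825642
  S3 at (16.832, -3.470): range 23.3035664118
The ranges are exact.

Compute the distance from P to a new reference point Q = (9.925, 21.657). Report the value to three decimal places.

eq1: (x + 43.996)² + (y − 16.000)² = 82.8078795945²
eq2: (x + 17.093)² + (y + 41.926)² = 73.0691825642²
eq3: (x − 16.832)² + (y + 3.470)² = 23.3035664118²
eq2−eq3, eq2−eq1 (x²,y² cancel):
  67.850·x + 76.912·y = 3041.446232
  -53.806·x + 115.852·y = -1376.351591
det = 67.850·115.852 − 76.912·-53.806 = 11998.885272
x = (3041.446232·115.852 − 76.912·-1376.351591) / 11998.885272 = 38.188179
y = (67.850·-1376.351591 − 3041.446232·-53.806) / 11998.885272 = 5.855761
|P − Q| = √((38.188179 − 9.925)² + (5.855761 − 21.657)²) = 32.380341

32.380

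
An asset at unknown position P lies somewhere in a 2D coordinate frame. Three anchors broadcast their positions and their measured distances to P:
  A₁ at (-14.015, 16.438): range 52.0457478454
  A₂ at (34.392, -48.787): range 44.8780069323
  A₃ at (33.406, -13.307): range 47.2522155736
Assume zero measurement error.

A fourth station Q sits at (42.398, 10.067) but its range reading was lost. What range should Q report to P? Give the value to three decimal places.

eq1: (x + 14.015)² + (y − 16.438)² = 52.0457478454²
eq2: (x − 34.392)² + (y + 48.787)² = 44.8780069323²
eq3: (x − 33.406)² + (y + 13.307)² = 47.2522155736²
eq3−eq1, eq3−eq2 (x²,y² cancel):
  -94.842·x + 59.490·y = -1302.397008
  1.972·x − 70.960·y = 2488.680318
det = -94.842·-70.960 − 59.490·1.972 = 6612.674040
x = (-1302.397008·-70.960 − 59.490·2488.680318) / 6612.674040 = -8.413162
y = (-94.842·2488.680318 − -1302.397008·1.972) / 6612.674040 = -35.305398
|P − Q| = √((-8.413162 − 42.398)² + (-35.305398 − 10.067)²) = 68.120693

68.121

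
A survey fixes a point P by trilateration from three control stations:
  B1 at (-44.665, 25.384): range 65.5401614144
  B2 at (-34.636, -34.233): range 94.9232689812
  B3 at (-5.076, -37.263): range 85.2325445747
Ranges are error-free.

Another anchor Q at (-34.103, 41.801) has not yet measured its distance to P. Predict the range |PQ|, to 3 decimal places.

eq1: (x + 44.665)² + (y − 25.384)² = 65.5401614144²
eq2: (x + 34.636)² + (y + 34.233)² = 94.9232689812²
eq3: (x + 5.076)² + (y + 37.263)² = 85.2325445747²
eq2−eq1, eq2−eq3 (x²,y² cancel):
  -20.058·x + 119.234·y = 4982.673132
  59.120·x − 6.060·y = 788.586499
det = -20.058·-6.060 − 119.234·59.120 = -6927.562600
x = (4982.673132·-6.060 − 119.234·788.586499) / -6927.562600 = 17.931461
y = (-20.058·788.586499 − 4982.673132·59.120) / -6927.562600 = 44.805529
|P − Q| = √((17.931461 − -34.103)² + (44.805529 − 41.801)²) = 52.121132

52.121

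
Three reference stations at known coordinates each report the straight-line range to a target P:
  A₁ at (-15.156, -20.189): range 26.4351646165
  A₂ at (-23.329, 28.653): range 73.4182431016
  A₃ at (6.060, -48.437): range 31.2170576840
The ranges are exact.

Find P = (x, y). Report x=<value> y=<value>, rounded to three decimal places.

eq1: (x + 15.156)² + (y + 20.189)² = 26.4351646165²
eq2: (x + 23.329)² + (y − 28.653)² = 73.4182431016²
eq3: (x − 6.060)² + (y + 48.437)² = 31.2170576840²
eq1−eq2, eq1−eq3 (x²,y² cancel):
  -16.346·x + 97.684·y = -3963.483899
  42.432·x − 56.496·y = 1469.879750
det = -16.346·-56.496 − 97.684·42.432 = -3221.443872
x = (-3963.483899·-56.496 − 97.684·1469.879750) / -3221.443872 = -24.938275
y = (-16.346·1469.879750 − -3963.483899·42.432) / -3221.443872 = -44.747604

x=-24.938 y=-44.748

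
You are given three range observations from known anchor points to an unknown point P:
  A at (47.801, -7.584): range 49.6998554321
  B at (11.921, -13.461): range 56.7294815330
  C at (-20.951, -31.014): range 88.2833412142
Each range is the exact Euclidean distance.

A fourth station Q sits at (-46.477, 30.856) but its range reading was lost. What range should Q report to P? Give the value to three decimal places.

eq1: (x − 47.801)² + (y + 7.584)² = 49.6998554321²
eq2: (x − 11.921)² + (y + 13.461)² = 56.7294815330²
eq3: (x + 20.951)² + (y + 31.014)² = 88.2833412142²
eq1−eq3, eq1−eq2 (x²,y² cancel):
  -137.504·x − 46.860·y = -6265.512766
  -71.760·x − 11.754·y = -2767.302340
det = -137.504·-11.754 − -46.860·-71.760 = -1746.451584
x = (-6265.512766·-11.754 − -46.860·-2767.302340) / -1746.451584 = 32.082739
y = (-137.504·-2767.302340 − -6265.512766·-71.760) / -1746.451584 = 39.564827
|P − Q| = √((32.082739 − -46.477)² + (39.564827 − 30.856)²) = 79.040979

79.041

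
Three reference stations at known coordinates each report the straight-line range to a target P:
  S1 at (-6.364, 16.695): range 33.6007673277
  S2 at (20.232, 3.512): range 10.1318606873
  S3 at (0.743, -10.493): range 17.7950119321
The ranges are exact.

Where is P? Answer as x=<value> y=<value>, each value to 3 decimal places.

x=18.057 y=-6.384

eq1: (x + 6.364)² + (y − 16.695)² = 33.6007673277²
eq2: (x − 20.232)² + (y − 3.512)² = 10.1318606873²
eq3: (x − 0.743)² + (y + 10.493)² = 17.7950119321²
eq2−eq1, eq2−eq3 (x²,y² cancel):
  -53.192·x + 26.366·y = -1128.801411
  -38.978·x − 28.010·y = -525.020719
det = -53.192·-28.010 − 26.366·-38.978 = 2517.601868
x = (-1128.801411·-28.010 − 26.366·-525.020719) / 2517.601868 = 18.057035
y = (-53.192·-525.020719 − -1128.801411·-38.978) / 2517.601868 = -6.383662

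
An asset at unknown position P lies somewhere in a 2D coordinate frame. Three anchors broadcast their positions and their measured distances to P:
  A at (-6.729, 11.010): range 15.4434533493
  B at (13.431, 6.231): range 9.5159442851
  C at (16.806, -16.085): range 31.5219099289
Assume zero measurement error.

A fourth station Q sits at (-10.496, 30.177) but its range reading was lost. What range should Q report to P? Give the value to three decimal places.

24.662

eq1: (x + 6.729)² + (y − 11.010)² = 15.4434533493²
eq2: (x − 13.431)² + (y − 6.231)² = 9.5159442851²
eq3: (x − 16.806)² + (y + 16.085)² = 31.5219099289²
eq1−eq2, eq1−eq3 (x²,y² cancel):
  40.320·x − 9.558·y = 200.664637
  47.070·x − 54.190·y = -380.461234
det = 40.320·-54.190 − -9.558·47.070 = -1735.045740
x = (200.664637·-54.190 − -9.558·-380.461234) / -1735.045740 = 8.363160
y = (40.320·-380.461234 − 200.664637·47.070) / -1735.045740 = 14.285203
|P − Q| = √((8.363160 − -10.496)² + (14.285203 − 30.177)²) = 24.662058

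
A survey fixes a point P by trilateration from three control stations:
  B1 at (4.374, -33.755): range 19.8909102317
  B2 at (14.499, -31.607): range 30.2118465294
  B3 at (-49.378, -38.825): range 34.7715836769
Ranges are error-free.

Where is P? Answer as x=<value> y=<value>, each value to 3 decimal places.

eq1: (x − 4.374)² + (y + 33.755)² = 19.8909102317²
eq2: (x − 14.499)² + (y + 31.607)² = 30.2118465294²
eq3: (x + 49.378)² + (y + 38.825)² = 34.7715836769²
eq3−eq1, eq3−eq2 (x²,y² cancel):
  107.504·x + 10.140·y = -1973.620886
  127.754·x + 14.436·y = -2440.036698
det = 107.504·14.436 − 10.140·127.754 = 256.502184
x = (-1973.620886·14.436 − 10.140·-2440.036698) / 256.502184 = -14.616714
y = (107.504·-2440.036698 − -1973.620886·127.754) / 256.502184 = -39.671173

x=-14.617 y=-39.671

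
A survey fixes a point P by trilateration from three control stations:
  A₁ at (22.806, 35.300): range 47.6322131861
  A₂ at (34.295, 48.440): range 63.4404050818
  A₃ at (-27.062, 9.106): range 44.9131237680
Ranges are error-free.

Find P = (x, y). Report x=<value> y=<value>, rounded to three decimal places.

eq1: (x − 22.806)² + (y − 35.300)² = 47.6322131861²
eq2: (x − 34.295)² + (y − 48.440)² = 63.4404050818²
eq3: (x + 27.062)² + (y − 9.106)² = 44.9131237680²
eq1−eq3, eq1−eq2 (x²,y² cancel):
  -99.736·x − 52.388·y = -699.293510
  22.978·x + 26.280·y = 0.519725
det = -99.736·26.280 − -52.388·22.978 = -1417.290616
x = (-699.293510·26.280 − -52.388·0.519725) / -1417.290616 = 12.947384
y = (-99.736·0.519725 − -699.293510·22.978) / -1417.290616 = -11.300809

x=12.947 y=-11.301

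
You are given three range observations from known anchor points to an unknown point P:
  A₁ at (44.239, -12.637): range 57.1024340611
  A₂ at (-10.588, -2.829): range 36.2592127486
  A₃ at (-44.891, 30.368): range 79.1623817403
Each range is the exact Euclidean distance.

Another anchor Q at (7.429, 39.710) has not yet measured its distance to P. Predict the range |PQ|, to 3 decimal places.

eq1: (x − 44.239)² + (y + 12.637)² = 57.1024340611²
eq2: (x + 10.588)² + (y + 2.829)² = 36.2592127486²
eq3: (x + 44.891)² + (y − 30.368)² = 79.1623817403²
eq1−eq3, eq1−eq2 (x²,y² cancel):
  -178.260·x + 86.010·y = -2185.360292
  -109.654·x + 19.616·y = -50.716438
det = -178.260·19.616 − 86.010·-109.654 = 5934.592380
x = (-2185.360292·19.616 − 86.010·-50.716438) / 5934.592380 = -6.488383
y = (-178.260·-50.716438 − -2185.360292·-109.654) / 5934.592380 = -38.855707
|P − Q| = √((-6.488383 − 7.429)² + (-38.855707 − 39.710)²) = 79.788871

79.789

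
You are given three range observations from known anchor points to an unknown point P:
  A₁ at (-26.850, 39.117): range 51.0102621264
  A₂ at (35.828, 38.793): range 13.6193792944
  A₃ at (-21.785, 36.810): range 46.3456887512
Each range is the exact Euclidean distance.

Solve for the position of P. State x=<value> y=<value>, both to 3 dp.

eq1: (x + 26.850)² + (y − 39.117)² = 51.0102621264²
eq2: (x − 35.828)² + (y − 38.793)² = 13.6193792944²
eq3: (x + 21.785)² + (y − 36.810)² = 46.3456887512²
eq1−eq2, eq1−eq3 (x²,y² cancel):
  125.356·x − 0.648·y = 2954.039594
  10.130·x − 4.614·y = 32.624112
det = 125.356·-4.614 − -0.648·10.130 = -571.828344
x = (2954.039594·-4.614 − -0.648·32.624112) / -571.828344 = 23.798747
y = (125.356·32.624112 − 2954.039594·10.130) / -571.828344 = 45.179280

x=23.799 y=45.179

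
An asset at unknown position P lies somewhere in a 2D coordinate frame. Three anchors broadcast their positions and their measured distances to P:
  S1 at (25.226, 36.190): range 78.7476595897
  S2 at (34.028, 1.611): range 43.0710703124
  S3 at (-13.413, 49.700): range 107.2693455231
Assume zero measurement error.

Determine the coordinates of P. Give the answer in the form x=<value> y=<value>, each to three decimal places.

eq1: (x − 25.226)² + (y − 36.190)² = 78.7476595897²
eq2: (x − 34.028)² + (y − 1.611)² = 43.0710703124²
eq3: (x + 13.413)² + (y − 49.700)² = 107.2693455231²
eq2−eq1, eq2−eq3 (x²,y² cancel):
  -17.604·x + 69.158·y = -3560.509722
  -94.882·x + 96.178·y = -8162.096927
det = -17.604·96.178 − 69.158·-94.882 = 4868.731844
x = (-3560.509722·96.178 − 69.158·-8162.096927) / 4868.731844 = 45.603579
y = (-17.604·-8162.096927 − -3560.509722·-94.882) / 4868.731844 = -39.875420

x=45.604 y=-39.875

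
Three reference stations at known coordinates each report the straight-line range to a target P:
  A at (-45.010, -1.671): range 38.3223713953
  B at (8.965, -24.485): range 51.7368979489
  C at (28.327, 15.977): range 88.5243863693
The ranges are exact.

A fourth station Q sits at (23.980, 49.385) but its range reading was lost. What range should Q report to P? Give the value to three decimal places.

109.978

eq1: (x + 45.010)² + (y + 1.671)² = 38.3223713953²
eq2: (x − 8.965)² + (y + 24.485)² = 51.7368979489²
eq3: (x − 28.327)² + (y − 15.977)² = 88.5243863693²
eq1−eq2, eq1−eq3 (x²,y² cancel):
  107.950·x − 45.628·y = -2556.908351
  146.674·x + 35.296·y = -7338.971716
det = 107.950·35.296 − -45.628·146.674 = 10502.644472
x = (-2556.908351·35.296 − -45.628·-7338.971716) / 10502.644472 = -40.476590
y = (107.950·-7338.971716 − -2556.908351·146.674) / 10502.644472 = -39.724283
|P − Q| = √((-40.476590 − 23.980)² + (-39.724283 − 49.385)²) = 109.977799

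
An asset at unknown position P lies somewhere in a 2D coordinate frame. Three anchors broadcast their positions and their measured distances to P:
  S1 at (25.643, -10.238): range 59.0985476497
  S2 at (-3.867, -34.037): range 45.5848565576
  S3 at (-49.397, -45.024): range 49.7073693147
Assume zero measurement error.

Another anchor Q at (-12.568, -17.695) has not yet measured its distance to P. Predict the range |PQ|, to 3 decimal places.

27.586

eq1: (x − 25.643)² + (y + 10.238)² = 59.0985476497²
eq2: (x + 3.867)² + (y + 34.037)² = 45.5848565576²
eq3: (x + 49.397)² + (y + 45.024)² = 49.7073693147²
eq2−eq1, eq2−eq3 (x²,y² cancel):
  59.020·x + 47.598·y = -1825.750152
  -91.060·x − 21.974·y = 2900.909710
det = 59.020·-21.974 − 47.598·-91.060 = 3037.368400
x = (-1825.750152·-21.974 − 47.598·2900.909710) / 3037.368400 = -32.251098
y = (59.020·2900.909710 − -1825.750152·-91.060) / 3037.368400 = 1.632625
|P − Q| = √((-32.251098 − -12.568)² + (1.632625 − -17.695)²) = 27.585892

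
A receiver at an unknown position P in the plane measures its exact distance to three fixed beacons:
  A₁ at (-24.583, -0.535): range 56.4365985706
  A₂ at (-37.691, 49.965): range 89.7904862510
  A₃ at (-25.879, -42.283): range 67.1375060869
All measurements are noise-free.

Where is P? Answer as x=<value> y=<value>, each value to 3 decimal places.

x=31.443 y=-7.331

eq1: (x + 24.583)² + (y + 0.535)² = 56.4365985706²
eq2: (x + 37.691)² + (y − 49.965)² = 89.7904862510²
eq3: (x + 25.879)² + (y + 42.283)² = 67.1375060869²
eq3−eq1, eq3−eq2 (x²,y² cancel):
  2.592·x + 83.496·y = -530.609551
  -23.624·x + 184.496·y = -2095.348722
det = 2.592·184.496 − 83.496·-23.624 = 2450.723136
x = (-530.609551·184.496 − 83.496·-2095.348722) / 2450.723136 = 31.442922
y = (2.592·-2095.348722 − -530.609551·-23.624) / 2450.723136 = -7.331005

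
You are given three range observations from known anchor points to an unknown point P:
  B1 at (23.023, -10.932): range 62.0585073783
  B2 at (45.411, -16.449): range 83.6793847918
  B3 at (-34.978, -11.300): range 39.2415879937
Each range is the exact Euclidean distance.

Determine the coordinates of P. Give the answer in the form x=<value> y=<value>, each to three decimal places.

x=-26.144 y=26.934

eq1: (x − 23.023)² + (y + 10.932)² = 62.0585073783²
eq2: (x − 45.411)² + (y + 16.449)² = 83.6793847918²
eq3: (x + 34.978)² + (y + 11.300)² = 39.2415879937²
eq1−eq3, eq1−eq2 (x²,y² cancel):
  -116.002·x − 0.736·y = 3012.939441
  44.776·x − 11.034·y = -1467.819732
det = -116.002·-11.034 − -0.736·44.776 = 1312.921204
x = (3012.939441·-11.034 − -0.736·-1467.819732) / 1312.921204 = -26.144059
y = (-116.002·-1467.819732 − 3012.939441·44.776) / 1312.921204 = 26.934326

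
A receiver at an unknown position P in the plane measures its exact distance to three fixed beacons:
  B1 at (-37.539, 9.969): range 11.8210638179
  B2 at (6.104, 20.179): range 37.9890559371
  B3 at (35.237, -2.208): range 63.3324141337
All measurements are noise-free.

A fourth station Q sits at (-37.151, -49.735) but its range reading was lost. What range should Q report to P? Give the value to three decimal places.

53.717

eq1: (x + 37.539)² + (y − 9.969)² = 11.8210638179²
eq2: (x − 6.104)² + (y − 20.179)² = 37.9890559371²
eq3: (x − 35.237)² + (y + 2.208)² = 63.3324141337²
eq2−eq1, eq2−eq3 (x²,y² cancel):
  -87.286·x − 20.420·y = 2367.537446
  58.266·x − 44.774·y = -1765.755733
det = -87.286·-44.774 − -20.420·58.266 = 5097.935084
x = (2367.537446·-44.774 − -20.420·-1765.755733) / 5097.935084 = -27.866352
y = (-87.286·-1765.755733 − 2367.537446·58.266) / 5097.935084 = 3.173602
|P − Q| = √((-27.866352 − -37.151)² + (3.173602 − -49.735)²) = 53.717082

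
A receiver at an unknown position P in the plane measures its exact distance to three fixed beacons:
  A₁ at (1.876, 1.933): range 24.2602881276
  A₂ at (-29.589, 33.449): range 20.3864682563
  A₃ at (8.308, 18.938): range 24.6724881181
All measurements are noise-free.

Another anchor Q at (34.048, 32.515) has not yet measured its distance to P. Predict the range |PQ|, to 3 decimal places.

52.455

eq1: (x − 1.876)² + (y − 1.933)² = 24.2602881276²
eq2: (x + 29.589)² + (y − 33.449)² = 20.3864682563²
eq3: (x − 8.308)² + (y − 18.938)² = 24.6724881181²
eq1−eq2, eq1−eq3 (x²,y² cancel):
  -62.930·x + 63.032·y = 2160.042149
  12.864·x + 34.010·y = 400.244753
det = -62.930·34.010 − 63.032·12.864 = -2951.092948
x = (2160.042149·34.010 − 63.032·400.244753) / -2951.092948 = -16.344726
y = (-62.930·400.244753 − 2160.042149·12.864) / -2951.092948 = 17.950700
|P − Q| = √((-16.344726 − 34.048)² + (17.950700 − 32.515)²) = 52.455178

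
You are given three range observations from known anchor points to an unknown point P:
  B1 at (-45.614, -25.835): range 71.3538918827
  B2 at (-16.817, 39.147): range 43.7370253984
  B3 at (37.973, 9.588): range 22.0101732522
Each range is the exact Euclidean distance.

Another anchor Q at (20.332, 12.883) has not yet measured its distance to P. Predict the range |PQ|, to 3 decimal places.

5.119

eq1: (x + 45.614)² + (y + 25.835)² = 71.3538918827²
eq2: (x + 16.817)² + (y − 39.147)² = 43.7370253984²
eq3: (x − 37.973)² + (y − 9.588)² = 22.0101732522²
eq1−eq3, eq1−eq2 (x²,y² cancel):
  167.174·x + 70.846·y = 3392.724412
  57.594·x + 129.964·y = 2245.665373
det = 167.174·129.964 − 70.846·57.594 = 17646.297212
x = (3392.724412·129.964 − 70.846·2245.665373) / 17646.297212 = 15.971375
y = (167.174·2245.665373 − 3392.724412·57.594) / 17646.297212 = 10.201364
|P − Q| = √((15.971375 − 20.332)² + (10.201364 − 12.883)²) = 5.119202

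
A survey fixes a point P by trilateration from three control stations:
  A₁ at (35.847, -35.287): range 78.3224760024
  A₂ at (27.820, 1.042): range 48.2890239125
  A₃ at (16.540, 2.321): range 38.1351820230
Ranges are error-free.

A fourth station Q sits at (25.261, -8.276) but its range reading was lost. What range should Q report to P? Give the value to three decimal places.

eq1: (x − 35.847)² + (y + 35.287)² = 78.3224760024²
eq2: (x − 27.820)² + (y − 1.042)² = 48.2890239125²
eq3: (x − 16.540)² + (y − 2.321)² = 38.1351820230²
eq3−eq1, eq3−eq2 (x²,y² cancel):
  38.614·x − 75.216·y = -2428.897002
  22.560·x − 2.558·y = -381.458199
det = 38.614·-2.558 − -75.216·22.560 = 1598.098348
x = (-2428.897002·-2.558 − -75.216·-381.458199) / 1598.098348 = -14.065869
y = (38.614·-381.458199 − -2428.897002·22.560) / 1598.098348 = 25.071229
|P − Q| = √((-14.065869 − 25.261)² + (25.071229 − -8.276)²) = 51.562004

51.562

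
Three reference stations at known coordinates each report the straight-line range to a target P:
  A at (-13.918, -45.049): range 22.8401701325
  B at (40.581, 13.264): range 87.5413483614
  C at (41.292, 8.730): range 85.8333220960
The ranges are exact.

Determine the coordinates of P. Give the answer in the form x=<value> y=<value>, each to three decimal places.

x=-33.526 y=-33.336

eq1: (x + 13.918)² + (y + 45.049)² = 22.8401701325²
eq2: (x − 40.581)² + (y − 13.264)² = 87.5413483614²
eq3: (x − 41.292)² + (y − 8.730)² = 85.8333220960²
eq2−eq3, eq2−eq1 (x²,y² cancel):
  1.422·x − 9.068·y = 254.619398
  -108.998·x − 116.626·y = 7542.186169
det = 1.422·-116.626 − -9.068·-108.998 = -1154.236036
x = (254.619398·-116.626 − -9.068·7542.186169) / -1154.236036 = -33.526334
y = (1.422·7542.186169 − 254.619398·-108.998) / -1154.236036 = -33.336330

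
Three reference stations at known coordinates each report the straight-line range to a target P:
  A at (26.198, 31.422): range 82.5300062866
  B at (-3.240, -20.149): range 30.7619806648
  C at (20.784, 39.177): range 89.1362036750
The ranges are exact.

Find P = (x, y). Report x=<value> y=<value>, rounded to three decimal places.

eq1: (x − 26.198)² + (y − 31.422)² = 82.5300062866²
eq2: (x + 3.240)² + (y + 20.149)² = 30.7619806648²
eq3: (x − 20.784)² + (y − 39.177)² = 89.1362036750²
eq1−eq2, eq1−eq3 (x²,y² cancel):
  -58.876·x − 103.142·y = 4607.704996
  -10.828·x + 15.510·y = -840.926171
det = -58.876·15.510 − -103.142·-10.828 = -2029.988336
x = (4607.704996·15.510 − -103.142·-840.926171) / -2029.988336 = 7.521867
y = (-58.876·-840.926171 − 4607.704996·-10.828) / -2029.988336 = -48.967079

x=7.522 y=-48.967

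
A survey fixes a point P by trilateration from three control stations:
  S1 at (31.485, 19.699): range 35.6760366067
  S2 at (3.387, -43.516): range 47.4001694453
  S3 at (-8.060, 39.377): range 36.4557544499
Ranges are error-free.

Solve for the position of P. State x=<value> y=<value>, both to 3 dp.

x=-0.418 y=3.731

eq1: (x − 31.485)² + (y − 19.699)² = 35.6760366067²
eq2: (x − 3.387)² + (y + 43.516)² = 47.4001694453²
eq3: (x + 8.060)² + (y − 39.377)² = 36.4557544499²
eq2−eq3, eq2−eq1 (x²,y² cancel):
  -22.894·x + 165.786·y = 628.151735
  56.196·x + 126.430·y = 448.238276
det = -22.894·126.430 − 165.786·56.196 = -12210.998476
x = (628.151735·126.430 − 165.786·448.238276) / -12210.998476 = -0.418114
y = (-22.894·448.238276 − 628.151735·56.196) / -12210.998476 = 3.731192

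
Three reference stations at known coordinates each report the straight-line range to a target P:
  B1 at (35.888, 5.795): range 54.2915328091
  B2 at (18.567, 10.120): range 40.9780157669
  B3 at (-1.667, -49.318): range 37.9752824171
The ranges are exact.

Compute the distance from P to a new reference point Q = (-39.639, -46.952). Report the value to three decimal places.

41.526

eq1: (x − 35.888)² + (y − 5.795)² = 54.2915328091²
eq2: (x − 18.567)² + (y − 10.120)² = 40.9780157669²
eq3: (x + 1.667)² + (y + 49.318)² = 37.9752824171²
eq1−eq3, eq1−eq2 (x²,y² cancel):
  -75.110·x − 110.226·y = 2618.961904
  -34.642·x + 8.650·y = 393.990079
det = -75.110·8.650 − -110.226·-34.642 = -4468.150592
x = (2618.961904·8.650 − -110.226·393.990079) / -4468.150592 = -14.789558
y = (-75.110·393.990079 − 2618.961904·-34.642) / -4468.150592 = -13.682055
|P − Q| = √((-14.789558 − -39.639)² + (-13.682055 − -46.952)²) = 41.525703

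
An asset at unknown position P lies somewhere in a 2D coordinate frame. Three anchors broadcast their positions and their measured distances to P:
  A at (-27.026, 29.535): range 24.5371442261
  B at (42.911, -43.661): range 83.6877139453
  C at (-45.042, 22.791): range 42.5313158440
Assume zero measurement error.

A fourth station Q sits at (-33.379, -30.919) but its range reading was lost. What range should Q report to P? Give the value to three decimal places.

eq1: (x + 27.026)² + (y − 29.535)² = 24.5371442261²
eq2: (x − 42.911)² + (y + 43.661)² = 83.6877139453²
eq3: (x + 45.042)² + (y − 22.791)² = 42.5313158440²
eq2−eq3, eq2−eq1 (x²,y² cancel):
  -175.906·x + 132.904·y = 3995.295241
  -139.874·x + 146.392·y = 4256.646078
det = -175.906·146.392 − 132.904·-139.874 = -7161.417056
x = (3995.295241·146.392 − 132.904·4256.646078) / -7161.417056 = -2.674606
y = (-175.906·4256.646078 − 3995.295241·-139.874) / -7161.417056 = 26.521519
|P − Q| = √((-2.674606 − -33.379)² + (26.521519 − -30.919)²) = 65.131966

65.132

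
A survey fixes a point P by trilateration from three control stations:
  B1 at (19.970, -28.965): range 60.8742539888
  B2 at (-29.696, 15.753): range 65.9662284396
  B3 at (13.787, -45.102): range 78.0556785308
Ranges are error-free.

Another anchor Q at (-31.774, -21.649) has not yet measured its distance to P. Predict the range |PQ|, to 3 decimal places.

eq1: (x − 19.970)² + (y + 28.965)² = 60.8742539888²
eq2: (x + 29.696)² + (y − 15.753)² = 65.9662284396²
eq3: (x − 13.787)² + (y + 45.102)² = 78.0556785308²
eq3−eq2, eq3−eq1 (x²,y² cancel):
  -86.966·x + 121.710·y = 646.883308
  12.366·x + 32.274·y = 1400.514504
det = -86.966·32.274 − 121.710·12.366 = -4311.806544
x = (646.883308·32.274 − 121.710·1400.514504) / -4311.806544 = 34.690589
y = (-86.966·1400.514504 − 646.883308·12.366) / -4311.806544 = 30.102580
|P − Q| = √((34.690589 − -31.774)² + (30.102580 − -21.649)²) = 84.236380

84.236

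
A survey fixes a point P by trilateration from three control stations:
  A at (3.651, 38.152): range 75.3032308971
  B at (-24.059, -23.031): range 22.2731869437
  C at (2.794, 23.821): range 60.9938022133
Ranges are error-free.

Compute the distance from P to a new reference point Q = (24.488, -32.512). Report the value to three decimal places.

31.055

eq1: (x − 3.651)² + (y − 38.152)² = 75.3032308971²
eq2: (x + 24.059)² + (y + 23.031)² = 22.2731869437²
eq3: (x − 2.794)² + (y − 23.821)² = 60.9938022133²
eq1−eq3, eq1−eq2 (x²,y² cancel):
  -1.714·x − 28.662·y = 1056.674247
  -55.420·x − 122.366·y = 4814.839264
det = -1.714·-122.366 − -28.662·-55.420 = -1378.712716
x = (1056.674247·-122.366 − -28.662·4814.839264) / -1378.712716 = -6.311628
y = (-1.714·4814.839264 − 1056.674247·-55.420) / -1378.712716 = -36.489293
|P − Q| = √((-6.311628 − 24.488)² + (-36.489293 − -32.512)²) = 31.055369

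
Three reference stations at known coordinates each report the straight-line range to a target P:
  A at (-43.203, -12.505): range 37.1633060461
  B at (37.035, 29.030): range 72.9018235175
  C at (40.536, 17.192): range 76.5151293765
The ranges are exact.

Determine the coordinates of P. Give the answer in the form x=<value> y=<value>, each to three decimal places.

x=-35.685 y=23.890

eq1: (x + 43.203)² + (y + 12.505)² = 37.1633060461²
eq2: (x − 37.035)² + (y − 29.030)² = 72.9018235175²
eq3: (x − 40.536)² + (y − 17.192)² = 76.5151293765²
eq3−eq2, eq3−eq1 (x²,y² cancel):
  -7.002·x + 23.676·y = 815.489116
  -167.478·x − 59.394·y = 4557.595781
det = -7.002·-59.394 − 23.676·-167.478 = 4381.085916
x = (815.489116·-59.394 − 23.676·4557.595781) / 4381.085916 = -35.685399
y = (-7.002·4557.595781 − 815.489116·-167.478) / 4381.085916 = 23.890013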